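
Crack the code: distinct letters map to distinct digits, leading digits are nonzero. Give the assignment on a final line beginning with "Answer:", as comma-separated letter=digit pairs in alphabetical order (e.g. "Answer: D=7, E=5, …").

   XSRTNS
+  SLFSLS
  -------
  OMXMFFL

Step 1. [col 1: S + S ≡ L (mod 10)] S=7 is one option consistent with column 1 (S + S ≡ L (mod 10), carry-in 0) — take it. So S=7.
Step 2. [col 1: S + S ≡ L (mod 10)] in column 1 we have S+S≡L with carry-in 0; given S=7 and digits 7 already taken and all letters distinct, that pins L to 4. So L=4.
Step 3. [col 2: N + L ≡ F (mod 10)] no forcing yet in column 2 (carry-in 1); N=8 is free and consistent — try it ⇒ N=8.
Step 4. [col 2: N + L ≡ F (mod 10)] column 2: given N=8, L=4, carry-in 1, and digits 4,7,8 already taken and all letters distinct, N+L≡F (mod 10) forces F=3, so F=3.
Step 5. [O] adding two 6-digit numbers gives at most 6+1 digits, and here it does — O is that final carry and must be 1, so O=1.
Step 6. [col 3: T + S ≡ F (mod 10)] column 3: given S=7, F=3, carry-in 1, and digits 1,3,4,7,8 already taken and all letters distinct, T+S≡F (mod 10) forces T=5. So T=5.
Step 7. [col 4: R + F ≡ M (mod 10)] column 4 (R + F ≡ M (mod 10), carry-in 1) doesn't pin M yet; pick M=0 and continue ⇒ M=0.
Step 8. [col 4: R + F ≡ M (mod 10)] in column 4 we have R+F≡M with carry-in 1; given F=3, M=0 and digits 0,1,3,4,5,7,8 already taken and all letters distinct, that pins R to 6, so R=6.
Step 9. [col 5: S + L ≡ X (mod 10)] column 5: given S=7, L=4, carry-in 1, and digits 0,1,3,4,5,6,7,8 already taken and all letters distinct, S+L≡X (mod 10) forces X=2. So X=2.

Answer: F=3, L=4, M=0, N=8, O=1, R=6, S=7, T=5, X=2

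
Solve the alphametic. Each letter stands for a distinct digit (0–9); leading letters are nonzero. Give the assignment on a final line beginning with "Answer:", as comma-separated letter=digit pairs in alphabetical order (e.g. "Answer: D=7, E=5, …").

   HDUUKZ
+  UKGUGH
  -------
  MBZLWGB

Step 1. [col 1: Z + H ≡ B (mod 10)] H=7 is one option consistent with column 1 (Z + H ≡ B (mod 10), carry-in 0) — take it ⇒ H=7.
Step 2. [M] M is the leading digit of a 7-digit sum of two 6-digit numbers; the final carry is exactly 1 ⇒ M=1.
Step 3. [col 1: Z + H ≡ B (mod 10)] several values work for Z in column 1 (Z + H ≡ B (mod 10), carry-in 0); try Z=3. So Z=3.
Step 4. [col 1: Z + H ≡ B (mod 10)] in column 1 we have Z+H≡B with carry-in 0; given Z=3, H=7 and digits 1,3,7 already taken and all letters distinct, that pins B to 0 ⇒ B=0.
Step 5. [col 2: K + G ≡ G (mod 10)] column 2 reads K+G+carry(1)=G with nothing yet; with digits 0,1,3,7 already taken and all letters distinct, the only value for K is 9, so K=9.
Step 6. [col 2: K + G ≡ G (mod 10)] column 2 (K + G ≡ G (mod 10), carry-in 1) doesn't pin G yet; pick G=6 and continue, so G=6.
Step 7. [col 3: U + U ≡ W (mod 10)] column 3 reads U+U+carry(1)=W with nothing yet; with digits 0,1,3,6,7,9 already taken and all letters distinct, the only value for W is 5 ⇒ W=5.
Step 8. [col 3: U + U ≡ W (mod 10)] in column 3 we have U+U≡W with carry-in 1; given W=5 and digits 0,1,3,5,6,7,9 already taken and all letters distinct, that pins U to 2. So U=2.
Step 9. [col 4: U + G ≡ L (mod 10)] column 4: given U=2, G=6, carry-in 0, and digits 0,1,2,3,5,6,7,9 already taken and all letters distinct, U+G≡L (mod 10) forces L=8 ⇒ L=8.
Step 10. [col 5: D + K ≡ Z (mod 10)] column 5 reads D+K+carry(0)=Z with K=9, Z=3; with digits 0,1,2,3,5,6,7,8,9 already taken and all letters distinct, the only value for D is 4 ⇒ D=4.

Answer: B=0, D=4, G=6, H=7, K=9, L=8, M=1, U=2, W=5, Z=3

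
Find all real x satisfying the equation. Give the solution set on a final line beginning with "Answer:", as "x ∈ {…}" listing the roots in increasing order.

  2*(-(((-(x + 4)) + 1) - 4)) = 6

Step 1. [2*(-(((-(x + 4)) + 1) - 4)) = 6] LHS = 2·(…); ÷2 both sides, so div: -(((-(x + 4)) + 1) - 4) = 3.
Step 2. [-(((-(x + 4)) + 1) - 4) = 3] flip signs both sides ⇒ neg: ((-(x + 4)) + 1) - 4 = -3.
Step 3. [((-(x + 4)) + 1) - 4 = -3] -4 is outermost — add 4 both sides. So sub: (-(x + 4)) + 1 = 1.
Step 4. [(-(x + 4)) + 1 = 1] the outer +1 inverts by subtracting 1 ⇒ sub: -(x + 4) = 0.
Step 5. [-(x + 4) = 0] flip signs both sides, so neg: x + 4 = 0.
Step 6. [x + 4 = 0] subtract 4: x sits inside (… + 4), so sub: x = -4.

Answer: x ∈ {-4}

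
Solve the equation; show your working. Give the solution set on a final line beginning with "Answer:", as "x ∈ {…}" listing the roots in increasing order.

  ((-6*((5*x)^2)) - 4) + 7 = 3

Step 1. [((-6*((5*x)^2)) - 4) + 7 = 3] the outer +7 inverts by subtracting 7, so sub: (-6*((5*x)^2)) - 4 = -4.
Step 2. [(-6*((5*x)^2)) - 4 = -4] add 4: x sits inside (… - 4). So sub: -6*((5*x)^2) = 0.
Step 3. [-6*((5*x)^2) = 0] LHS = -6·(…); ÷-6 both sides. So div: (5*x)^2 = 0.
Step 4. [(5*x)^2 = 0] √ both sides: 0 ≥ 0 gives two branches, so sqrt: 5*x = 0.
Step 5. [5*x = 0] 5·(inner) — divide through by 5, so div: x = 0.

Answer: x ∈ {0}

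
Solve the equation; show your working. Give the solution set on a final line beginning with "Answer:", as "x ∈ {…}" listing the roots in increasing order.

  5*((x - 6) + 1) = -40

Step 1. [5*((x - 6) + 1) = -40] leading coefficient 5: divide by 5, so div: (x - 6) + 1 = -8.
Step 2. [(x - 6) + 1 = -8] the outer +1 inverts by subtracting 1 ⇒ sub: x - 6 = -9.
Step 3. [x - 6 = -9] the outer -6 inverts by adding 6 ⇒ sub: x = -3.

Answer: x ∈ {-3}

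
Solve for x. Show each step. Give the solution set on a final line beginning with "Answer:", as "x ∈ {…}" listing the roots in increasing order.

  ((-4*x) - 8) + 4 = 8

Step 1. [((-4*x) - 8) + 4 = 8] +4 is outermost — subtract 4 both sides. So sub: (-4*x) - 8 = 4.
Step 2. [(-4*x) - 8 = 4] 8 comes off first (add 8) ⇒ sub: -4*x = 12.
Step 3. [-4*x = 12] -4 out front; divide by -4 ⇒ div: x = -3.

Answer: x ∈ {-3}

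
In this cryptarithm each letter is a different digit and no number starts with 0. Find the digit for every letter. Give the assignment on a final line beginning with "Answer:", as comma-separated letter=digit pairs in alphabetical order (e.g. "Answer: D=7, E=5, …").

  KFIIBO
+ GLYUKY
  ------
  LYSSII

Step 1. [col 1: O + Y ≡ I (mod 10)] several values work for I in column 1 (O + Y ≡ I (mod 10), carry-in 0); try I=4, so I=4.
Step 2. [col 1: O + Y ≡ I (mod 10)] O=6 is one option consistent with column 1 (O + Y ≡ I (mod 10), carry-in 0) — take it, so O=6.
Step 3. [col 1: O + Y ≡ I (mod 10)] column 1: given O=6, I=4, carry-in 0, and digits 4,6 already taken and all letters distinct, O+Y≡I (mod 10) forces Y=8. So Y=8.
Step 4. [col 2: B + K ≡ I (mod 10)] column 2 (B + K ≡ I (mod 10), carry-in 1) doesn't pin K yet; pick K=2 and continue, so K=2.
Step 5. [col 2: B + K ≡ I (mod 10)] in column 2 we have B+K≡I with carry-in 1; given K=2, I=4 and digits 2,4,6,8 already taken and all letters distinct, that pins B to 1 ⇒ B=1.
Step 6. [col 3: I + U ≡ S (mod 10)] U=9 is one option consistent with column 3 (I + U ≡ S (mod 10), carry-in 0) — take it, so U=9.
Step 7. [col 3: I + U ≡ S (mod 10)] from column 3 (I=4, U=9, carry-in 0, digits 1,2,4,6,8,9 already taken and all letters distinct): S must equal 3 ⇒ S=3.
Step 8. [col 5: F + L ≡ Y (mod 10)] L=7 is one option consistent with column 5 (F + L ≡ Y (mod 10), carry-in 1) — take it. So L=7.
Step 9. [col 5: F + L ≡ Y (mod 10)] from column 5 (L=7, Y=8, carry-in 1, digits 1,2,3,4,6,7,8,9 already taken and all letters distinct): F must equal 0. So F=0.
Step 10. [col 6: K + G ≡ L (mod 10)] from column 6 (K=2, L=7, carry-in 0, digits 0,1,2,3,4,6,7,8,9 already taken and all letters distinct): G must equal 5 ⇒ G=5.

Answer: B=1, F=0, G=5, I=4, K=2, L=7, O=6, S=3, U=9, Y=8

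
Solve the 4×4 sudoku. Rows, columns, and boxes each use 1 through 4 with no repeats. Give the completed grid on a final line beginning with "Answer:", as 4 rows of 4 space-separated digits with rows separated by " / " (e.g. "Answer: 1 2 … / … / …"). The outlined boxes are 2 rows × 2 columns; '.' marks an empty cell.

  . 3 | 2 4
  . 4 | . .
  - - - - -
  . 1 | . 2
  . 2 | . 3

Step 1. [r3c3∈{4}] r3c3's peers cover all but 4, so r3c3=4.
Step 2. [r2c4∈{1}] nothing but 1 survives at r2c4. So r2c4=1.
Step 3. [r3c1∈{3}] r3c1 has the single candidate 3 ⇒ r3c1=3.
Step 4. [r4c1∈{4}] only 4 remains possible at r4c1, so r4c1=4.
Step 5. [r2c3∈{3}] only 3 remains possible at r2c3 ⇒ r2c3=3.
Step 6. [r4c3∈{1}] only 1 remains possible at r4c3 ⇒ r4c3=1.
Step 7. [r1c1∈{1}] r1c1 is down to just 1 ⇒ r1c1=1.
Step 8. [r2c1∈{2}] r2c1's peers cover all but 2. So r2c1=2.

Answer: 1 3 2 4 / 2 4 3 1 / 3 1 4 2 / 4 2 1 3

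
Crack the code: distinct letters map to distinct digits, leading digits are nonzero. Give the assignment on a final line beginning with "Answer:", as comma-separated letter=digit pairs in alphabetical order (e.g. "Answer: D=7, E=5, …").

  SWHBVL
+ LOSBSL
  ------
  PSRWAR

Step 1. [col 1: L + L ≡ R (mod 10)] several values work for R in column 1 (L + L ≡ R (mod 10), carry-in 0); try R=4. So R=4.
Step 2. [col 1: L + L ≡ R (mod 10)] L=7 is one option consistent with column 1 (L + L ≡ R (mod 10), carry-in 0) — take it, so L=7.
Step 3. [col 2: V + S ≡ A (mod 10)] several values work for A in column 2 (V + S ≡ A (mod 10), carry-in 1); try A=0, so A=0.
Step 4. [col 2: V + S ≡ A (mod 10)] no forcing yet in column 2 (carry-in 1); V=8 is free and consistent — try it. So V=8.
Step 5. [col 2: V + S ≡ A (mod 10)] column 2: given V=8, A=0, carry-in 1, and digits 0,4,7,8 already taken and all letters distinct, V+S≡A (mod 10) forces S=1. So S=1.
Step 6. [col 3: B + B ≡ W (mod 10)] no forcing yet in column 3 (carry-in 1); B=2 is free and consistent — try it. So B=2.
Step 7. [col 3: B + B ≡ W (mod 10)] from column 3 (B=2, carry-in 1, digits 0,1,2,4,7,8 already taken and all letters distinct): W must equal 5, so W=5.
Step 8. [col 4: H + S ≡ R (mod 10)] column 4 reads H+S+carry(0)=R with S=1, R=4; with digits 0,1,2,4,5,7,8 already taken and all letters distinct, the only value for H is 3. So H=3.
Step 9. [col 5: W + O ≡ S (mod 10)] from column 5 (W=5, S=1, carry-in 0, digits 0,1,2,3,4,5,7,8 already taken and all letters distinct): O must equal 6, so O=6.
Step 10. [col 6: S + L ≡ P (mod 10)] from column 6 (S=1, L=7, carry-in 1, digits 0,1,2,3,4,5,6,7,8 already taken and all letters distinct): P must equal 9, so P=9.

Answer: A=0, B=2, H=3, L=7, O=6, P=9, R=4, S=1, V=8, W=5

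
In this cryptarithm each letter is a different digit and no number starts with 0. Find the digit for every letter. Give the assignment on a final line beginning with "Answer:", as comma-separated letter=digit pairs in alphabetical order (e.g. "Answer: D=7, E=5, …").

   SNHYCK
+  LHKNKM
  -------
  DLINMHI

Step 1. [col 1: K + M ≡ I (mod 10)] K=8 is one option consistent with column 1 (K + M ≡ I (mod 10), carry-in 0) — take it, so K=8.
Step 2. [col 1: K + M ≡ I (mod 10)] several values work for I in column 1 (K + M ≡ I (mod 10), carry-in 0); try I=0, so I=0.
Step 3. [D] adding two 6-digit numbers gives at most 6+1 digits, and here it does — D is that final carry and must be 1 ⇒ D=1.
Step 4. [col 1: K + M ≡ I (mod 10)] column 1 reads K+M+carry(0)=I with K=8, I=0; with digits 0,1,8 already taken and all letters distinct, the only value for M is 2 ⇒ M=2.
Step 5. [col 2: C + K ≡ H (mod 10)] C=6 is one option consistent with column 2 (C + K ≡ H (mod 10), carry-in 1) — take it ⇒ C=6.
Step 6. [col 2: C + K ≡ H (mod 10)] from column 2 (C=6, K=8, carry-in 1, digits 0,1,2,6,8 already taken and all letters distinct): H must equal 5. So H=5.
Step 7. [col 3: Y + N ≡ M (mod 10)] Y=7 is one option consistent with column 3 (Y + N ≡ M (mod 10), carry-in 1) — take it. So Y=7.
Step 8. [col 3: Y + N ≡ M (mod 10)] column 3: given Y=7, M=2, carry-in 1, and digits 0,1,2,5,6,7,8 already taken and all letters distinct, Y+N≡M (mod 10) forces N=4 ⇒ N=4.
Step 9. [col 6: S + L ≡ L (mod 10)] in column 6 we have S+L≡L with carry-in 1; given nothing yet and digits 0,1,2,4,5,6,7,8 already taken and all letters distinct, that pins L to 3. So L=3.
Step 10. [col 6: S + L ≡ L (mod 10)] column 6: given L=3, carry-in 1, and digits 0,1,2,3,4,5,6,7,8 already taken and all letters distinct, S+L≡L (mod 10) forces S=9, so S=9.

Answer: C=6, D=1, H=5, I=0, K=8, L=3, M=2, N=4, S=9, Y=7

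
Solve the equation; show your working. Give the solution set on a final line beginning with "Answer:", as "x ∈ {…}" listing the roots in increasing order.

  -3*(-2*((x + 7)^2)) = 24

Step 1. [-3*(-2*((x + 7)^2)) = 24] leading coefficient -3: divide by -3 ⇒ div: -2*((x + 7)^2) = -8.
Step 2. [-2*((x + 7)^2) = -8] LHS = -2·(…); ÷-2 both sides. So div: (x + 7)^2 = 4.
Step 3. [(x + 7)^2 = 4] LHS squared, RHS 4 ≥ 0: apply √ (±) ⇒ sqrt: x + 7 = 2 or -2.
Step 4. [x + 7 = 2 or -2] the outer +7 inverts by subtracting 7. So sub: x = -5 or -9.

Answer: x ∈ {-9, -5}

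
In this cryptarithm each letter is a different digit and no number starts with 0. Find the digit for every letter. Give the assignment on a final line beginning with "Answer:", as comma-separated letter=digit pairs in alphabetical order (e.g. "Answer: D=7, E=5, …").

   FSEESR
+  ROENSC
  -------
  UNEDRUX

Step 1. [col 1: R + C ≡ X (mod 10)] no forcing yet in column 1 (carry-in 0); X=7 is free and consistent — try it. So X=7.
Step 2. [col 1: R + C ≡ X (mod 10)] several values work for C in column 1 (R + C ≡ X (mod 10), carry-in 0); try C=8, so C=8.
Step 3. [col 1: R + C ≡ X (mod 10)] column 1: given C=8, X=7, carry-in 0, and digits 7,8 already taken and all letters distinct, R+C≡X (mod 10) forces R=9 ⇒ R=9.
Step 4. [col 2: S + S ≡ U (mod 10)] U=1 is one option consistent with column 2 (S + S ≡ U (mod 10), carry-in 1) — take it ⇒ U=1.
Step 5. [col 2: S + S ≡ U (mod 10)] several values work for S in column 2 (S + S ≡ U (mod 10), carry-in 1); try S=0 ⇒ S=0.
Step 6. [col 3: E + N ≡ R (mod 10)] column 3 (E + N ≡ R (mod 10), carry-in 0) doesn't pin E yet; pick E=6 and continue, so E=6.
Step 7. [col 3: E + N ≡ R (mod 10)] from column 3 (E=6, R=9, carry-in 0, digits 0,1,6,7,8,9 already taken and all letters distinct): N must equal 3, so N=3.
Step 8. [col 4: E + E ≡ D (mod 10)] column 4 reads E+E+carry(0)=D with E=6; with digits 0,1,3,6,7,8,9 already taken and all letters distinct, the only value for D is 2, so D=2.
Step 9. [col 5: S + O ≡ E (mod 10)] in column 5 we have S+O≡E with carry-in 1; given S=0, E=6 and digits 0,1,2,3,6,7,8,9 already taken and all letters distinct, that pins O to 5, so O=5.
Step 10. [col 6: F + R ≡ N (mod 10)] column 6: given R=9, N=3, carry-in 0, and digits 0,1,2,3,5,6,7,8,9 already taken and all letters distinct, F+R≡N (mod 10) forces F=4, so F=4.

Answer: C=8, D=2, E=6, F=4, N=3, O=5, R=9, S=0, U=1, X=7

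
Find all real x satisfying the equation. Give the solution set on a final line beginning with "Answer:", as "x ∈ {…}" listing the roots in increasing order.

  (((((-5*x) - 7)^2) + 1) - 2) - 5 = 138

Step 1. [(((((-5*x) - 7)^2) + 1) - 2) - 5 = 138] add 5: x sits inside (… - 5) ⇒ sub: ((((-5*x) - 7)^2) + 1) - 2 = 143.
Step 2. [((((-5*x) - 7)^2) + 1) - 2 = 143] add 2: x sits inside (… - 2), so sub: (((-5*x) - 7)^2) + 1 = 145.
Step 3. [(((-5*x) - 7)^2) + 1 = 145] peel the +1: subtract 1 from each side ⇒ sub: ((-5*x) - 7)^2 = 144.
Step 4. [((-5*x) - 7)^2 = 144] 144 ≥ 0, LHS is (·)² — take ±√, so sqrt: (-5*x) - 7 = 12 or -12.
Step 5. [(-5*x) - 7 = 12 or -12] add 7: x sits inside (… - 7), so sub: -5*x = 19 or -5.
Step 6. [-5*x = 19 or -5] -5 out front; divide by -5, so div: x = -19/5 or 1.

Answer: x ∈ {-19/5, 1}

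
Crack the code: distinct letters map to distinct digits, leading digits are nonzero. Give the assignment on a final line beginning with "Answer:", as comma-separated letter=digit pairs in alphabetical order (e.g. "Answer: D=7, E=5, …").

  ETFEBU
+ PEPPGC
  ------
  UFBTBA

Step 1. [col 1: U + C ≡ A (mod 10)] A=2 is one option consistent with column 1 (U + C ≡ A (mod 10), carry-in 0) — take it, so A=2.
Step 2. [col 1: U + C ≡ A (mod 10)] several values work for C in column 1 (U + C ≡ A (mod 10), carry-in 0); try C=8 ⇒ C=8.
Step 3. [col 1: U + C ≡ A (mod 10)] column 1 reads U+C+carry(0)=A with C=8, A=2; with digits 2,8 already taken and all letters distinct, the only value for U is 4, so U=4.
Step 4. [col 2: B + G ≡ B (mod 10)] column 2 reads B+G+carry(1)=B with nothing yet; with digits 2,4,8 already taken and all letters distinct, the only value for G is 9, so G=9.
Step 5. [col 2: B + G ≡ B (mod 10)] column 2 (B + G ≡ B (mod 10), carry-in 1) doesn't pin B yet; pick B=0 and continue, so B=0.
Step 6. [col 3: E + P ≡ T (mod 10)] no forcing yet in column 3 (carry-in 1); P=3 is free and consistent — try it, so P=3.
Step 7. [col 3: E + P ≡ T (mod 10)] E=1 is one option consistent with column 3 (E + P ≡ T (mod 10), carry-in 1) — take it. So E=1.
Step 8. [col 3: E + P ≡ T (mod 10)] from column 3 (E=1, P=3, carry-in 1, digits 0,1,2,3,4,8,9 already taken and all letters distinct): T must equal 5 ⇒ T=5.
Step 9. [col 4: F + P ≡ B (mod 10)] in column 4 we have F+P≡B with carry-in 0; given P=3, B=0 and digits 0,1,2,3,4,5,8,9 already taken and all letters distinct, that pins F to 7. So F=7.

Answer: A=2, B=0, C=8, E=1, F=7, G=9, P=3, T=5, U=4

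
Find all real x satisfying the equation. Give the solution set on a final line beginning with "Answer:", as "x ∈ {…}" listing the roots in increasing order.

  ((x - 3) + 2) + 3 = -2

Step 1. [((x - 3) + 2) + 3 = -2] peel the +3: subtract 3 from each side ⇒ sub: (x - 3) + 2 = -5.
Step 2. [(x - 3) + 2 = -5] peel the +2: subtract 2 from each side ⇒ sub: x - 3 = -7.
Step 3. [x - 3 = -7] add 3: x sits inside (… - 3) ⇒ sub: x = -4.

Answer: x ∈ {-4}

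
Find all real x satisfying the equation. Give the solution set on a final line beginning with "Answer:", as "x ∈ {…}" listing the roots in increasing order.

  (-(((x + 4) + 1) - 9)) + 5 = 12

Step 1. [(-(((x + 4) + 1) - 9)) + 5 = 12] the outer +5 inverts by subtracting 5. So sub: -(((x + 4) + 1) - 9) = 7.
Step 2. [-(((x + 4) + 1) - 9) = 7] flip signs both sides. So neg: ((x + 4) + 1) - 9 = -7.
Step 3. [((x + 4) + 1) - 9 = -7] the outer -9 inverts by adding 9 ⇒ sub: (x + 4) + 1 = 2.
Step 4. [(x + 4) + 1 = 2] +1 is outermost — subtract 1 both sides, so sub: x + 4 = 1.
Step 5. [x + 4 = 1] subtract 4: x sits inside (… + 4), so sub: x = -3.

Answer: x ∈ {-3}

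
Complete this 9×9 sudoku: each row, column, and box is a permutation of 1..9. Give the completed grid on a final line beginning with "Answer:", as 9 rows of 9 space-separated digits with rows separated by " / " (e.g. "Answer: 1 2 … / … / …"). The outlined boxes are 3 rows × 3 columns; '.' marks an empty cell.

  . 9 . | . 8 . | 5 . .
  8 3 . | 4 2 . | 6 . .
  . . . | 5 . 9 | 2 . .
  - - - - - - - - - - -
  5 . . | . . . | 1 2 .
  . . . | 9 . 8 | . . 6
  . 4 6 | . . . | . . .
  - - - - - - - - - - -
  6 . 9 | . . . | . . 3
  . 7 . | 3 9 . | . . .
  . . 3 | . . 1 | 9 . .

Step 1. [r2c6∈{7}] r2c6 is down to just 7, so r2c6=7.
Step 2. [r4c9∈{4,7,8,9}] across row 4, 9 lands solely at r4c9 ⇒ r4c9=9.
Step 3. [r2c9∈{1}] r2c9 has the single candidate 1 ⇒ r2c9=1.
Step 4. [r6c1∈{1,2,3,7,9}] r6c1 is the only open cell in row 6 admitting 9, so r6c1=9.
Step 5. [r5c1∈{1,2,3,7}] across col 1, 3 lands solely at r5c1, so r5c1=3.
Step 6. [r6c7∈{3,7,8}] r6c7 is the only open cell in col 7 admitting 3. So r6c7=3.
Step 7. [r4c2∈{8}] nothing but 8 survives at r4c2 ⇒ r4c2=8.
Step 8. [r8c3∈{1,2,4,5,8}] in col 3, 8 fits only at r8c3. So r8c3=8.
Step 9. [r8c7∈{4}] r8c7 is down to just 4. So r8c7=4.
Step 10. [r5c7∈{7}] r5c7 is down to just 7, so r5c7=7.
Step 11. [r4c3∈{7}] r4c3's peers cover all but 7, so r4c3=7.
Step 12. [r9c1∈{2,4}] 4 has one home in box 7: r9c1. So r9c1=4.
Step 13. [r4c4∈{6}] r4c4 is down to just 6 ⇒ r4c4=6.
Step 14. [r7c7∈{8}] only 8 remains possible at r7c7. So r7c7=8.
Step 15. [r5c8∈{4,5}] across box 6, 4 lands solely at r5c8, so r5c8=4.
Step 16. [r5c5∈{1,5}] across row 5, 5 lands solely at r5c5. So r5c5=5.
Step 17. [r1c4∈{1}] nothing but 1 survives at r1c4, so r1c4=1.
Step 18. [r6c6∈{2}] nothing but 2 survives at r6c6. So r6c6=2.
Step 19. [r1c6∈{3,6}] r1c6 is the only open cell in row 1 admitting 6, so r1c6=6.
Step 20. [r8c8∈{1,5,6}] in row 8, 6 fits only at r8c8, so r8c8=6.
Step 21. [r6c4∈{7}] only 7 remains possible at r6c4 ⇒ r6c4=7.
Step 22. [r8c1∈{1,2}] row 8 places 1 nowhere but r8c1. So r8c1=1.
Step 23. [r3c1∈{7}] r3c1 is down to just 7, so r3c1=7.
Step 24. [r7c8∈{1,5,7}] 1 has one home in row 7: r7c8, so r7c8=1.
Step 25. [r4c6∈{3,4}] across col 6, 3 lands solely at r4c6 ⇒ r4c6=3.
Step 26. [r1c8∈{3,7}] in row 1, 3 fits only at r1c8. So r1c8=3.
Step 27. [r9c8∈{5,7}] across col 8, 7 lands solely at r9c8. So r9c8=7.
Step 28. [r8c9∈{2,5}] across row 8, 2 lands solely at r8c9. So r8c9=2.
Step 29. [r7c4∈{2}] only 2 remains possible at r7c4 ⇒ r7c4=2.
Step 30. [r6c8∈{5,8}] r6c8 is the only open cell in col 8 admitting 5. So r6c8=5.
Step 31. [r9c2∈{2,5}] across row 9, 2 lands solely at r9c2. So r9c2=2.
Step 32. [r5c2∈{1}] only 1 remains possible at r5c2. So r5c2=1.
Step 33. [r7c6∈{4,5}] r7c6 is the only open cell in col 6 admitting 4 ⇒ r7c6=4.
Step 34. [r5c3∈{2}] nothing but 2 survives at r5c3. So r5c3=2.
Step 35. [r1c3∈{4}] r1c3's peers cover all but 4, so r1c3=4.
Step 36. [r6c9∈{8}] only 8 remains possible at r6c9, so r6c9=8.
Step 37. [r7c2∈{5}] r7c2 is down to just 5 ⇒ r7c2=5.
Step 38. [r2c8∈{9}] r2c8's peers cover all but 9. So r2c8=9.
Step 39. [r6c5∈{1}] r6c5 is down to just 1 ⇒ r6c5=1.
Step 40. [r9c4∈{8}] only 8 remains possible at r9c4, so r9c4=8.
Step 41. [r3c8∈{8}] r3c8 has the single candidate 8 ⇒ r3c8=8.
Step 42. [r3c5∈{3}] r3c5 is down to just 3. So r3c5=3.
Step 43. [r2c3∈{5}] r2c3 has the single candidate 5 ⇒ r2c3=5.
Step 44. [r7c5∈{7}] only 7 remains possible at r7c5. So r7c5=7.
Step 45. [r3c3∈{1}] r3c3 is down to just 1 ⇒ r3c3=1.
Step 46. [r1c9∈{7}] r1c9 is down to just 7 ⇒ r1c9=7.
Step 47. [r3c9∈{4}] nothing but 4 survives at r3c9 ⇒ r3c9=4.
Step 48. [r9c9∈{5}] only 5 remains possible at r9c9, so r9c9=5.
Step 49. [r1c1∈{2}] nothing but 2 survives at r1c1, so r1c1=2.
Step 50. [r9c5∈{6}] r9c5 is down to just 6, so r9c5=6.
Step 51. [r3c2∈{6}] r3c2's peers cover all but 6, so r3c2=6.
Step 52. [r4c5∈{4}] r4c5's peers cover all but 4 ⇒ r4c5=4.
Step 53. [r8c6∈{5}] r8c6's peers cover all but 5, so r8c6=5.

Answer: 2 9 4 1 8 6 5 3 7 / 8 3 5 4 2 7 6 9 1 / 7 6 1 5 3 9 2 8 4 / 5 8 7 6 4 3 1 2 9 / 3 1 2 9 5 8 7 4 6 / 9 4 6 7 1 2 3 5 8 / 6 5 9 2 7 4 8 1 3 / 1 7 8 3 9 5 4 6 2 / 4 2 3 8 6 1 9 7 5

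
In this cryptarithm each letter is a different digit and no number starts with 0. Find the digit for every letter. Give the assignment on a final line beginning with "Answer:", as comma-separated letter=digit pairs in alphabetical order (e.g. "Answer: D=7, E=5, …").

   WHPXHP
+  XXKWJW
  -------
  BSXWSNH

Step 1. [B] adding two 6-digit numbers gives at most 6+1 digits, and here it does — B is that final carry and must be 1. So B=1.
Step 2. [col 1: P + W ≡ H (mod 10)] W=8 is one option consistent with column 1 (P + W ≡ H (mod 10), carry-in 0) — take it ⇒ W=8.
Step 3. [col 1: P + W ≡ H (mod 10)] no forcing yet in column 1 (carry-in 0); H=0 is free and consistent — try it ⇒ H=0.
Step 4. [col 1: P + W ≡ H (mod 10)] from column 1 (W=8, H=0, carry-in 0, digits 0,1,8 already taken and all letters distinct): P must equal 2 ⇒ P=2.
Step 5. [col 2: H + J ≡ N (mod 10)] J=3 is one option consistent with column 2 (H + J ≡ N (mod 10), carry-in 1) — take it ⇒ J=3.
Step 6. [col 2: H + J ≡ N (mod 10)] from column 2 (H=0, J=3, carry-in 1, digits 0,1,2,3,8 already taken and all letters distinct): N must equal 4 ⇒ N=4.
Step 7. [col 3: X + W ≡ S (mod 10)] column 3 (X + W ≡ S (mod 10), carry-in 0) doesn't pin S yet; pick S=7 and continue, so S=7.
Step 8. [col 3: X + W ≡ S (mod 10)] column 3: given W=8, S=7, carry-in 0, and digits 0,1,2,3,4,7,8 already taken and all letters distinct, X+W≡S (mod 10) forces X=9. So X=9.
Step 9. [col 4: P + K ≡ W (mod 10)] in column 4 we have P+K≡W with carry-in 1; given P=2, W=8 and digits 0,1,2,3,4,7,8,9 already taken and all letters distinct, that pins K to 5 ⇒ K=5.

Answer: B=1, H=0, J=3, K=5, N=4, P=2, S=7, W=8, X=9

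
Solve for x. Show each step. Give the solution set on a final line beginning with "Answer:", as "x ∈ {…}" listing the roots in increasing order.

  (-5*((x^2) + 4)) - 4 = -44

Step 1. [(-5*((x^2) + 4)) - 4 = -44] peel the -4: add 4 from each side, so sub: -5*((x^2) + 4) = -40.
Step 2. [-5*((x^2) + 4) = -40] leading coefficient -5: divide by -5, so div: (x^2) + 4 = 8.
Step 3. [(x^2) + 4 = 8] peel the +4: subtract 4 from each side ⇒ sub: x^2 = 4.
Step 4. [x^2 = 4] √ both sides: 4 ≥ 0 gives two branches, so sqrt: x = 2 or -2.

Answer: x ∈ {-2, 2}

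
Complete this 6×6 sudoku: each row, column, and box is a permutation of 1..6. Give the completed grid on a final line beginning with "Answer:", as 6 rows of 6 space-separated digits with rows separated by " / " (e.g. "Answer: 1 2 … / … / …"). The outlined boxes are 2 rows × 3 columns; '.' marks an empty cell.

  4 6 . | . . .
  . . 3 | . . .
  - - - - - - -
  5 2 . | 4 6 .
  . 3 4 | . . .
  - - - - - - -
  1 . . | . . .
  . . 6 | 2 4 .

Step 1. [r6c6∈{1,3,5}] across row 6, 1 lands solely at r6c6, so r6c6=1.
Step 2. [r2c2∈{1,5}] col 2 places 1 nowhere but r2c2. So r2c2=1.
Step 3. [r1c3∈{2,5}] r1c3 is the only open cell in box 1 admitting 5, so r1c3=5.
Step 4. [r2c6∈{2,4,5,6}] in row 2, 4 fits only at r2c6. So r2c6=4.
Step 5. [r5c6∈{3,5,6}] across col 6, 6 lands solely at r5c6, so r5c6=6.
Step 6. [r4c6∈{2,5}] 5 has one home in col 6: r4c6 ⇒ r4c6=5.
Step 7. [r4c5∈{1,2}] in row 4, 2 fits only at r4c5. So r4c5=2.
Step 8. [r2c5∈{5}] r2c5's peers cover all but 5. So r2c5=5.
Step 9. [r5c4∈{3,5}] in col 4, 5 fits only at r5c4 ⇒ r5c4=5.
Step 10. [r1c4∈{1,3}] in col 4, 3 fits only at r1c4, so r1c4=3.
Step 11. [r6c2∈{5}] nothing but 5 survives at r6c2, so r6c2=5.
Step 12. [r5c3∈{2}] nothing but 2 survives at r5c3 ⇒ r5c3=2.
Step 13. [r3c3∈{1}] r3c3 is down to just 1, so r3c3=1.
Step 14. [r1c6∈{2}] r1c6 is down to just 2. So r1c6=2.
Step 15. [r2c4∈{6}] only 6 remains possible at r2c4, so r2c4=6.
Step 16. [r5c2∈{4}] r5c2 is down to just 4. So r5c2=4.
Step 17. [r3c6∈{3}] r3c6 is down to just 3 ⇒ r3c6=3.
Step 18. [r4c1∈{6}] nothing but 6 survives at r4c1. So r4c1=6.
Step 19. [r5c5∈{3}] r5c5 is down to just 3 ⇒ r5c5=3.
Step 20. [r1c5∈{1}] r1c5 has the single candidate 1, so r1c5=1.
Step 21. [r4c4∈{1}] r4c4's peers cover all but 1 ⇒ r4c4=1.
Step 22. [r6c1∈{3}] r6c1 has the single candidate 3. So r6c1=3.
Step 23. [r2c1∈{2}] only 2 remains possible at r2c1 ⇒ r2c1=2.

Answer: 4 6 5 3 1 2 / 2 1 3 6 5 4 / 5 2 1 4 6 3 / 6 3 4 1 2 5 / 1 4 2 5 3 6 / 3 5 6 2 4 1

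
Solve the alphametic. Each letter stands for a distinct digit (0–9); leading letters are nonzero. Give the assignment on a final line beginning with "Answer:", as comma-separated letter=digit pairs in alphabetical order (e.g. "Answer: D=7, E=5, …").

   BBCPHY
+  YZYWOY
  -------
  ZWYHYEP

Step 1. [col 1: Y + Y ≡ P (mod 10)] P=4 is one option consistent with column 1 (Y + Y ≡ P (mod 10), carry-in 0) — take it, so P=4.
Step 2. [col 1: Y + Y ≡ P (mod 10)] Y=7 is one option consistent with column 1 (Y + Y ≡ P (mod 10), carry-in 0) — take it. So Y=7.
Step 3. [Z] the sum has 7 digits but both addends have 6; that extra leading digit Z is the final carry, namely 1, so Z=1.
Step 4. [col 2: H + O ≡ E (mod 10)] no forcing yet in column 2 (carry-in 1); E=0 is free and consistent — try it, so E=0.
Step 5. [col 2: H + O ≡ E (mod 10)] several values work for H in column 2 (H + O ≡ E (mod 10), carry-in 1); try H=6. So H=6.
Step 6. [col 2: H + O ≡ E (mod 10)] column 2: given H=6, E=0, carry-in 1, and digits 0,1,4,6,7 already taken and all letters distinct, H+O≡E (mod 10) forces O=3. So O=3.
Step 7. [col 3: P + W ≡ Y (mod 10)] from column 3 (P=4, Y=7, carry-in 1, digits 0,1,3,4,6,7 already taken and all letters distinct): W must equal 2 ⇒ W=2.
Step 8. [col 4: C + Y ≡ H (mod 10)] in column 4 we have C+Y≡H with carry-in 0; given Y=7, H=6 and digits 0,1,2,3,4,6,7 already taken and all letters distinct, that pins C to 9, so C=9.
Step 9. [col 5: B + Z ≡ Y (mod 10)] from column 5 (Z=1, Y=7, carry-in 1, digits 0,1,2,3,4,6,7,9 already taken and all letters distinct): B must equal 5. So B=5.

Answer: B=5, C=9, E=0, H=6, O=3, P=4, W=2, Y=7, Z=1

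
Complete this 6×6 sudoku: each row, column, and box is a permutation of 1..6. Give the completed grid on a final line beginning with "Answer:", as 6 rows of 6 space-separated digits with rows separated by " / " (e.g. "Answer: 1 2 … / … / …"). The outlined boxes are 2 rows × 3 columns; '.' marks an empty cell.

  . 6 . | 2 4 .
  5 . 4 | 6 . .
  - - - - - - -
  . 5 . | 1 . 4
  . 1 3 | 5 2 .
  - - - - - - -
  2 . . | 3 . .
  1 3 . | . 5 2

Step 1. [r3c1∈{6}] r3c1 has the single candidate 6, so r3c1=6.
Step 2. [r5c5∈{1,6}] r5c5 is the only open cell in col 5 admitting 6 ⇒ r5c5=6.
Step 3. [r2c5∈{1,3}] col 5 places 1 nowhere but r2c5. So r2c5=1.
Step 4. [r2c6∈{3}] r2c6's peers cover all but 3 ⇒ r2c6=3.
Step 5. [r5c3∈{5}] nothing but 5 survives at r5c3, so r5c3=5.
Step 6. [r1c1∈{3}] r1c1's peers cover all but 3. So r1c1=3.
Step 7. [r6c3∈{6}] nothing but 6 survives at r6c3 ⇒ r6c3=6.
Step 8. [r5c2∈{4}] r5c2 has the single candidate 4, so r5c2=4.
Step 9. [r4c6∈{6}] nothing but 6 survives at r4c6, so r4c6=6.
Step 10. [r1c3∈{1}] r1c3's peers cover all but 1 ⇒ r1c3=1.
Step 11. [r5c6∈{1}] r5c6 is down to just 1 ⇒ r5c6=1.
Step 12. [r2c2∈{2}] nothing but 2 survives at r2c2, so r2c2=2.
Step 13. [r3c5∈{3}] r3c5's peers cover all but 3 ⇒ r3c5=3.
Step 14. [r1c6∈{5}] nothing but 5 survives at r1c6, so r1c6=5.
Step 15. [r4c1∈{4}] r4c1 is down to just 4. So r4c1=4.
Step 16. [r6c4∈{4}] only 4 remains possible at r6c4, so r6c4=4.
Step 17. [r3c3∈{2}] r3c3 is down to just 2, so r3c3=2.

Answer: 3 6 1 2 4 5 / 5 2 4 6 1 3 / 6 5 2 1 3 4 / 4 1 3 5 2 6 / 2 4 5 3 6 1 / 1 3 6 4 5 2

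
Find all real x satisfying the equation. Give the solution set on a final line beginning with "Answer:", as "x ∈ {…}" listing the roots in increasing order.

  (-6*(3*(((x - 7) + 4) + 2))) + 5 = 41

Step 1. [(-6*(3*(((x - 7) + 4) + 2))) + 5 = 41] subtract 5: x sits inside (… + 5) ⇒ sub: -6*(3*(((x - 7) + 4) + 2)) = 36.
Step 2. [-6*(3*(((x - 7) + 4) + 2)) = 36] -6·(inner) — divide through by -6 ⇒ div: 3*(((x - 7) + 4) + 2) = -6.
Step 3. [3*(((x - 7) + 4) + 2) = -6] divide by the outer 3 ⇒ div: ((x - 7) + 4) + 2 = -2.
Step 4. [((x - 7) + 4) + 2 = -2] the outer +2 inverts by subtracting 2 ⇒ sub: (x - 7) + 4 = -4.
Step 5. [(x - 7) + 4 = -4] +4 is outermost — subtract 4 both sides ⇒ sub: x - 7 = -8.
Step 6. [x - 7 = -8] the outer -7 inverts by adding 7, so sub: x = -1.

Answer: x ∈ {-1}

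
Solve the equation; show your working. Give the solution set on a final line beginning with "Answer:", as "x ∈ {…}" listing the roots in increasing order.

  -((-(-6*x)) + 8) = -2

Step 1. [-((-(-6*x)) + 8) = -2] leading − — multiply by −1. So neg: (-(-6*x)) + 8 = 2.
Step 2. [(-(-6*x)) + 8 = 2] +8 is outermost — subtract 8 both sides, so sub: -(-6*x) = -6.
Step 3. [-(-6*x) = -6] LHS negated; negate both sides ⇒ neg: -6*x = 6.
Step 4. [-6*x = 6] leading coefficient -6: divide by -6. So div: x = -1.

Answer: x ∈ {-1}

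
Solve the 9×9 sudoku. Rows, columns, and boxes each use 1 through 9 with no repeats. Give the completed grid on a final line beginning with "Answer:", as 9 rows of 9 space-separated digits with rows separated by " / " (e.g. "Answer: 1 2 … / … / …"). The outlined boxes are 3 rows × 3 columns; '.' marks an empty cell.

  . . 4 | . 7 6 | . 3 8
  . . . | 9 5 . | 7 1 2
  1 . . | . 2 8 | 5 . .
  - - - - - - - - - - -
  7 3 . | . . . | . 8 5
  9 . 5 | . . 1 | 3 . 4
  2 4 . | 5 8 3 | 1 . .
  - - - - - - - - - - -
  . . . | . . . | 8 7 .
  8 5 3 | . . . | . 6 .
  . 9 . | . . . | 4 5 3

Step 1. [r9c1∈{6}] r9c1 is down to just 6 ⇒ r9c1=6.
Step 2. [r4c7∈{2,6,9}] col 7 places 6 nowhere but r4c7. So r4c7=6.
Step 3. [r9c5∈{1}] nothing but 1 survives at r9c5. So r9c5=1.
Step 4. [r5c4∈{2,6,7}] 7 has one home in row 5: r5c4 ⇒ r5c4=7.
Step 5. [r3c3∈{6,7,9}] col 3 places 9 nowhere but r3c3 ⇒ r3c3=9.
Step 6. [r7c4∈{2,3,4,6}] in col 4, 6 fits only at r7c4. So r7c4=6.
Step 7. [r2c6∈{4}] only 4 remains possible at r2c6 ⇒ r2c6=4.
Step 8. [r7c2∈{1,2}] r7c2 is the only open cell in col 2 admitting 1. So r7c2=1.
Step 9. [r7c9∈{9}] only 9 remains possible at r7c9 ⇒ r7c9=9.
Step 10. [r8c6∈{2,7,9}] row 8 places 7 nowhere but r8c6. So r8c6=7.
Step 11. [r9c6∈{2}] r9c6's peers cover all but 2. So r9c6=2.
Step 12. [r8c4∈{4}] r8c4's peers cover all but 4 ⇒ r8c4=4.
Step 13. [r6c3∈{6}] r6c3 is down to just 6 ⇒ r6c3=6.
Step 14. [r2c2∈{6,8}] 6 has one home in row 2: r2c2, so r2c2=6.
Step 15. [r8c5∈{9}] nothing but 9 survives at r8c5, so r8c5=9.
Step 16. [r6c8∈{9}] r6c8's peers cover all but 9 ⇒ r6c8=9.
Step 17. [r1c1∈{5}] nothing but 5 survives at r1c1. So r1c1=5.
Step 18. [r6c9∈{7}] r6c9 is down to just 7. So r6c9=7.
Step 19. [r2c1∈{3}] nothing but 3 survives at r2c1, so r2c1=3.
Step 20. [r5c8∈{2}] r5c8's peers cover all but 2, so r5c8=2.
Step 21. [r5c5∈{6}] r5c5 is down to just 6 ⇒ r5c5=6.
Step 22. [r4c3∈{1}] r4c3 has the single candidate 1, so r4c3=1.
Step 23. [r7c5∈{3}] nothing but 3 survives at r7c5, so r7c5=3.
Step 24. [r7c3∈{2}] r7c3 has the single candidate 2 ⇒ r7c3=2.
Step 25. [r4c4∈{2}] only 2 remains possible at r4c4, so r4c4=2.
Step 26. [r3c8∈{4}] r3c8's peers cover all but 4 ⇒ r3c8=4.
Step 27. [r3c4∈{3}] r3c4's peers cover all but 3, so r3c4=3.
Step 28. [r8c7∈{2}] nothing but 2 survives at r8c7 ⇒ r8c7=2.
Step 29. [r8c9∈{1}] nothing but 1 survives at r8c9 ⇒ r8c9=1.
Step 30. [r1c4∈{1}] r1c4's peers cover all but 1 ⇒ r1c4=1.
Step 31. [r9c4∈{8}] r9c4 has the single candidate 8 ⇒ r9c4=8.
Step 32. [r2c3∈{8}] nothing but 8 survives at r2c3 ⇒ r2c3=8.
Step 33. [r5c2∈{8}] r5c2's peers cover all but 8, so r5c2=8.
Step 34. [r3c9∈{6}] only 6 remains possible at r3c9 ⇒ r3c9=6.
Step 35. [r3c2∈{7}] nothing but 7 survives at r3c2, so r3c2=7.
Step 36. [r4c5∈{4}] only 4 remains possible at r4c5. So r4c5=4.
Step 37. [r1c2∈{2}] only 2 remains possible at r1c2, so r1c2=2.
Step 38. [r4c6∈{9}] nothing but 9 survives at r4c6, so r4c6=9.
Step 39. [r7c1∈{4}] r7c1 is down to just 4 ⇒ r7c1=4.
Step 40. [r7c6∈{5}] nothing but 5 survives at r7c6. So r7c6=5.
Step 41. [r1c7∈{9}] only 9 remains possible at r1c7 ⇒ r1c7=9.
Step 42. [r9c3∈{7}] only 7 remains possible at r9c3. So r9c3=7.

Answer: 5 2 4 1 7 6 9 3 8 / 3 6 8 9 5 4 7 1 2 / 1 7 9 3 2 8 5 4 6 / 7 3 1 2 4 9 6 8 5 / 9 8 5 7 6 1 3 2 4 / 2 4 6 5 8 3 1 9 7 / 4 1 2 6 3 5 8 7 9 / 8 5 3 4 9 7 2 6 1 / 6 9 7 8 1 2 4 5 3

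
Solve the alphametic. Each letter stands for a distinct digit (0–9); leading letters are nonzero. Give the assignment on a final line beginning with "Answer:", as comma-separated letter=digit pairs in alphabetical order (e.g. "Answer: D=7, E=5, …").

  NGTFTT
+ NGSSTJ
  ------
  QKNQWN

Step 1. [col 1: T + J ≡ N (mod 10)] several values work for N in column 1 (T + J ≡ N (mod 10), carry-in 0); try N=2, so N=2.
Step 2. [col 1: T + J ≡ N (mod 10)] no forcing yet in column 1 (carry-in 0); T=3 is free and consistent — try it ⇒ T=3.
Step 3. [col 1: T + J ≡ N (mod 10)] column 1: given T=3, N=2, carry-in 0, and digits 2,3 already taken and all letters distinct, T+J≡N (mod 10) forces J=9. So J=9.
Step 4. [col 2: T + T ≡ W (mod 10)] from column 2 (T=3, carry-in 1, digits 2,3,9 already taken and all letters distinct): W must equal 7 ⇒ W=7.
Step 5. [col 3: F + S ≡ Q (mod 10)] F=6 is one option consistent with column 3 (F + S ≡ Q (mod 10), carry-in 0) — take it ⇒ F=6.
Step 6. [col 3: F + S ≡ Q (mod 10)] S=8 is one option consistent with column 3 (F + S ≡ Q (mod 10), carry-in 0) — take it. So S=8.
Step 7. [col 3: F + S ≡ Q (mod 10)] column 3: given F=6, S=8, carry-in 0, and digits 2,3,6,7,8,9 already taken and all letters distinct, F+S≡Q (mod 10) forces Q=4 ⇒ Q=4.
Step 8. [col 5: G + G ≡ K (mod 10)] column 5: given nothing yet, carry-in 1, and digits 2,3,4,6,7,8,9 already taken and all letters distinct, G+G≡K (mod 10) forces K=1, so K=1.
Step 9. [col 5: G + G ≡ K (mod 10)] several values work for G in column 5 (G + G ≡ K (mod 10), carry-in 1); try G=0, so G=0.

Answer: F=6, G=0, J=9, K=1, N=2, Q=4, S=8, T=3, W=7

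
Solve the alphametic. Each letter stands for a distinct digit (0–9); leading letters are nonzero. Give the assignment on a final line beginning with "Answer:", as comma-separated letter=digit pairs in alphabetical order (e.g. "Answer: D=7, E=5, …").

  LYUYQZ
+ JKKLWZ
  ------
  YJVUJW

Step 1. [col 1: Z + Z ≡ W (mod 10)] Z=2 is one option consistent with column 1 (Z + Z ≡ W (mod 10), carry-in 0) — take it. So Z=2.
Step 2. [col 1: Z + Z ≡ W (mod 10)] from column 1 (Z=2, carry-in 0, digits 2 already taken and all letters distinct): W must equal 4 ⇒ W=4.
Step 3. [col 2: Q + W ≡ J (mod 10)] column 2 (Q + W ≡ J (mod 10), carry-in 0) doesn't pin Q yet; pick Q=7 and continue, so Q=7.
Step 4. [col 2: Q + W ≡ J (mod 10)] column 2 reads Q+W+carry(0)=J with Q=7, W=4; with digits 2,4,7 already taken and all letters distinct, the only value for J is 1, so J=1.
Step 5. [col 3: Y + L ≡ U (mod 10)] column 3 (Y + L ≡ U (mod 10), carry-in 1) doesn't pin Y yet; pick Y=8 and continue ⇒ Y=8.
Step 6. [col 3: Y + L ≡ U (mod 10)] column 3 (Y + L ≡ U (mod 10), carry-in 1) doesn't pin L yet; pick L=6 and continue, so L=6.
Step 7. [col 3: Y + L ≡ U (mod 10)] from column 3 (Y=8, L=6, carry-in 1, digits 1,2,4,6,7,8 already taken and all letters distinct): U must equal 5. So U=5.
Step 8. [col 4: U + K ≡ V (mod 10)] column 4 reads U+K+carry(1)=V with U=5; with digits 1,2,4,5,6,7,8 already taken and all letters distinct, the only value for V is 9, so V=9.
Step 9. [col 4: U + K ≡ V (mod 10)] in column 4 we have U+K≡V with carry-in 1; given U=5, V=9 and digits 1,2,4,5,6,7,8,9 already taken and all letters distinct, that pins K to 3 ⇒ K=3.

Answer: J=1, K=3, L=6, Q=7, U=5, V=9, W=4, Y=8, Z=2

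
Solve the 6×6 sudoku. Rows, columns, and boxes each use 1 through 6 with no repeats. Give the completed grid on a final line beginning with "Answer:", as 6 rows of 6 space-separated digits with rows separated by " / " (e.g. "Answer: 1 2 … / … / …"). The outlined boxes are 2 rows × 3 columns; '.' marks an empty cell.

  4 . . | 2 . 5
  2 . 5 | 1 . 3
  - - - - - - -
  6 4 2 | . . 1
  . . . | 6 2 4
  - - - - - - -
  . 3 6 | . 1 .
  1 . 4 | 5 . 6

Step 1. [r1c5∈{6}] nothing but 6 survives at r1c5 ⇒ r1c5=6.
Step 2. [r1c3∈{1,3}] r1c3 is the only open cell in row 1 admitting 3, so r1c3=3.
Step 3. [r4c2∈{1,5}] col 2 places 5 nowhere but r4c2 ⇒ r4c2=5.
Step 4. [r3c4∈{3}] r3c4 has the single candidate 3, so r3c4=3.
Step 5. [r5c6∈{2}] r5c6 is down to just 2, so r5c6=2.
Step 6. [r3c5∈{5}] nothing but 5 survives at r3c5, so r3c5=5.
Step 7. [r4c3∈{1}] only 1 remains possible at r4c3, so r4c3=1.
Step 8. [r2c5∈{4}] r2c5's peers cover all but 4, so r2c5=4.
Step 9. [r5c1∈{5}] r5c1's peers cover all but 5. So r5c1=5.
Step 10. [r4c1∈{3}] only 3 remains possible at r4c1, so r4c1=3.
Step 11. [r5c4∈{4}] r5c4 has the single candidate 4. So r5c4=4.
Step 12. [r1c2∈{1}] nothing but 1 survives at r1c2. So r1c2=1.
Step 13. [r6c5∈{3}] nothing but 3 survives at r6c5 ⇒ r6c5=3.
Step 14. [r2c2∈{6}] r2c2's peers cover all but 6. So r2c2=6.
Step 15. [r6c2∈{2}] nothing but 2 survives at r6c2 ⇒ r6c2=2.

Answer: 4 1 3 2 6 5 / 2 6 5 1 4 3 / 6 4 2 3 5 1 / 3 5 1 6 2 4 / 5 3 6 4 1 2 / 1 2 4 5 3 6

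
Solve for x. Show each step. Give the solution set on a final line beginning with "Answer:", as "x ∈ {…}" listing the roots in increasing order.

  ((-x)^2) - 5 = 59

Step 1. [((-x)^2) - 5 = 59] -5 is outermost — add 5 both sides ⇒ sub: (-x)^2 = 64.
Step 2. [(-x)^2 = 64] LHS squared, RHS 64 ≥ 0: apply √ (±), so sqrt: -x = 8 or -8.
Step 3. [-x = 8 or -8] flip signs both sides, so neg: x = -8 or 8.

Answer: x ∈ {-8, 8}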